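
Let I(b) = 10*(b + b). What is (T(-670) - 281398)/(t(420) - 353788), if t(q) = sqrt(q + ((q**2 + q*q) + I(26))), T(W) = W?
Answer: 24948068396/31291398801 + 141034*sqrt(88435)/31291398801 ≈ 0.79862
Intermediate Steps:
I(b) = 20*b (I(b) = 10*(2*b) = 20*b)
t(q) = sqrt(520 + q + 2*q**2) (t(q) = sqrt(q + ((q**2 + q*q) + 20*26)) = sqrt(q + ((q**2 + q**2) + 520)) = sqrt(q + (2*q**2 + 520)) = sqrt(q + (520 + 2*q**2)) = sqrt(520 + q + 2*q**2))
(T(-670) - 281398)/(t(420) - 353788) = (-670 - 281398)/(sqrt(520 + 420 + 2*420**2) - 353788) = -282068/(sqrt(520 + 420 + 2*176400) - 353788) = -282068/(sqrt(520 + 420 + 352800) - 353788) = -282068/(sqrt(353740) - 353788) = -282068/(2*sqrt(88435) - 353788) = -282068/(-353788 + 2*sqrt(88435))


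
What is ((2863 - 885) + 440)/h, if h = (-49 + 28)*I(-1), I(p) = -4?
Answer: 403/14 ≈ 28.786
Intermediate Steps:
h = 84 (h = (-49 + 28)*(-4) = -21*(-4) = 84)
((2863 - 885) + 440)/h = ((2863 - 885) + 440)/84 = (1978 + 440)*(1/84) = 2418*(1/84) = 403/14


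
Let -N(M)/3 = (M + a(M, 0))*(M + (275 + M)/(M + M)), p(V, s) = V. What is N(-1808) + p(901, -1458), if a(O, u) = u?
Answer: -19606783/2 ≈ -9.8034e+6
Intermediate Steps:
N(M) = -3*M*(M + (275 + M)/(2*M)) (N(M) = -3*(M + 0)*(M + (275 + M)/(M + M)) = -3*M*(M + (275 + M)/((2*M))) = -3*M*(M + (275 + M)*(1/(2*M))) = -3*M*(M + (275 + M)/(2*M)))
N(-1808) + p(901, -1458) = (-825/2 - 3*(-1808)² - 3/2*(-1808)) + 901 = (-825/2 - 3*3268864 + 2712) + 901 = (-825/2 - 9806592 + 2712) + 901 = -19608585/2 + 901 = -19606783/2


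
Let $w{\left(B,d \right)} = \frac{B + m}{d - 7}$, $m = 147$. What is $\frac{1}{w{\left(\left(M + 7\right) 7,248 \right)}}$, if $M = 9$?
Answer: $\frac{241}{259} \approx 0.9305$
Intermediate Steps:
$w{\left(B,d \right)} = \frac{147 + B}{-7 + d}$ ($w{\left(B,d \right)} = \frac{B + 147}{d - 7} = \frac{147 + B}{-7 + d}$)
$\frac{1}{w{\left(\left(M + 7\right) 7,248 \right)}} = \frac{1}{\frac{1}{-7 + 248} \left(147 + \left(9 + 7\right) 7\right)} = \frac{1}{\frac{1}{241} \left(147 + 16 \cdot 7\right)} = \frac{1}{\frac{1}{241} \left(147 + 112\right)} = \frac{1}{\frac{1}{241} \cdot 259} = \frac{1}{\frac{259}{241}} = \frac{241}{259}$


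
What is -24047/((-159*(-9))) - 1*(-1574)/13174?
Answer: -157271392/9425997 ≈ -16.685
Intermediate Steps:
-24047/((-159*(-9))) - 1*(-1574)/13174 = -24047/1431 + 1574*(1/13174) = -24047*1/1431 + 787/6587 = -24047/1431 + 787/6587 = -157271392/9425997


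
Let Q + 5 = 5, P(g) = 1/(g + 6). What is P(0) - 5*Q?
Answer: ⅙ ≈ 0.16667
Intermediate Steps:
P(g) = 1/(6 + g)
Q = 0 (Q = -5 + 5 = 0)
P(0) - 5*Q = 1/(6 + 0) - 5*0 = 1/6 + 0 = ⅙ + 0 = ⅙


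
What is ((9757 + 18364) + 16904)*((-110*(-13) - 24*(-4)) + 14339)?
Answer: 714321625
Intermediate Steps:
((9757 + 18364) + 16904)*((-110*(-13) - 24*(-4)) + 14339) = (28121 + 16904)*((1430 + 96) + 14339) = 45025*(1526 + 14339) = 45025*15865 = 714321625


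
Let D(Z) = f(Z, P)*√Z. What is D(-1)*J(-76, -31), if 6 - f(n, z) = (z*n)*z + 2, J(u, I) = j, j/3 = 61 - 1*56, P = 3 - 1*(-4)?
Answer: 795*I ≈ 795.0*I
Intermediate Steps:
P = 7 (P = 3 + 4 = 7)
j = 15 (j = 3*(61 - 1*56) = 3*(61 - 56) = 3*5 = 15)
J(u, I) = 15
f(n, z) = 4 - n*z² (f(n, z) = 6 - ((z*n)*z + 2) = 6 - ((n*z)*z + 2) = 6 - (n*z² + 2) = 6 - (2 + n*z²) = 6 + (-2 - n*z²) = 4 - n*z²)
D(Z) = √Z*(4 - 49*Z) (D(Z) = (4 - 1*Z*7²)*√Z = (4 - 1*Z*49)*√Z = (4 - 49*Z)*√Z = √Z*(4 - 49*Z))
D(-1)*J(-76, -31) = (√(-1)*(4 - 49*(-1)))*15 = (I*(4 + 49))*15 = (I*53)*15 = (53*I)*15 = 795*I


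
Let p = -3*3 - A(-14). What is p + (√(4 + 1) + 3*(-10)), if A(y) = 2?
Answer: -41 + √5 ≈ -38.764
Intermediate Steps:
p = -11 (p = -3*3 - 1*2 = -9 - 2 = -11)
p + (√(4 + 1) + 3*(-10)) = -11 + (√(4 + 1) + 3*(-10)) = -11 + (√5 - 30) = -11 + (-30 + √5) = -41 + √5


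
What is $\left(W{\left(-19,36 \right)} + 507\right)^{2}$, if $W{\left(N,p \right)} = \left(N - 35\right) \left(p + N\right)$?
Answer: $168921$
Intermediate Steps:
$W{\left(N,p \right)} = \left(-35 + N\right) \left(N + p\right)$
$\left(W{\left(-19,36 \right)} + 507\right)^{2} = \left(\left(\left(-19\right)^{2} - -665 - 1260 - 684\right) + 507\right)^{2} = \left(\left(361 + 665 - 1260 - 684\right) + 507\right)^{2} = \left(-918 + 507\right)^{2} = \left(-411\right)^{2} = 168921$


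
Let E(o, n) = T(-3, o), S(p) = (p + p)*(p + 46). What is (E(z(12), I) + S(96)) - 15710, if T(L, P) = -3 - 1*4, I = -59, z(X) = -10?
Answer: 11547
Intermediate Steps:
S(p) = 2*p*(46 + p) (S(p) = (2*p)*(46 + p) = 2*p*(46 + p))
T(L, P) = -7 (T(L, P) = -3 - 4 = -7)
E(o, n) = -7
(E(z(12), I) + S(96)) - 15710 = (-7 + 2*96*(46 + 96)) - 15710 = (-7 + 2*96*142) - 15710 = (-7 + 27264) - 15710 = 27257 - 15710 = 11547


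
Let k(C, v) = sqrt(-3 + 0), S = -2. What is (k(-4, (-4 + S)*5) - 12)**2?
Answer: (12 - I*sqrt(3))**2 ≈ 141.0 - 41.569*I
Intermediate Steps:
k(C, v) = I*sqrt(3) (k(C, v) = sqrt(-3) = I*sqrt(3))
(k(-4, (-4 + S)*5) - 12)**2 = (I*sqrt(3) - 12)**2 = (-12 + I*sqrt(3))**2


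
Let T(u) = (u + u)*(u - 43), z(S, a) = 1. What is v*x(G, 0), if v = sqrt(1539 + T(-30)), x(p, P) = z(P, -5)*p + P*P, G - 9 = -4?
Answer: 5*sqrt(5919) ≈ 384.68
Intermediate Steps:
G = 5 (G = 9 - 4 = 5)
T(u) = 2*u*(-43 + u) (T(u) = (2*u)*(-43 + u) = 2*u*(-43 + u))
x(p, P) = p + P**2 (x(p, P) = 1*p + P*P = p + P**2)
v = sqrt(5919) (v = sqrt(1539 + 2*(-30)*(-43 - 30)) = sqrt(1539 + 2*(-30)*(-73)) = sqrt(1539 + 4380) = sqrt(5919) ≈ 76.935)
v*x(G, 0) = sqrt(5919)*(5 + 0**2) = sqrt(5919)*(5 + 0) = sqrt(5919)*5 = 5*sqrt(5919)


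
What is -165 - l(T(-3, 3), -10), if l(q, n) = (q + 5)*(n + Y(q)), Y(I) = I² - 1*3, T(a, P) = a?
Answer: -157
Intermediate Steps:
Y(I) = -3 + I² (Y(I) = I² - 3 = -3 + I²)
l(q, n) = (5 + q)*(-3 + n + q²) (l(q, n) = (q + 5)*(n + (-3 + q²)) = (5 + q)*(-3 + n + q²))
-165 - l(T(-3, 3), -10) = -165 - (-15 + 5*(-10) + 5*(-3)² - 10*(-3) - 3*(-3 + (-3)²)) = -165 - (-15 - 50 + 5*9 + 30 - 3*(-3 + 9)) = -165 - (-15 - 50 + 45 + 30 - 3*6) = -165 - (-15 - 50 + 45 + 30 - 18) = -165 - 1*(-8) = -165 + 8 = -157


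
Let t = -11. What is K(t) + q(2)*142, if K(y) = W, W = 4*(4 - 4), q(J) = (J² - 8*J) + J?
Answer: -1420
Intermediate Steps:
q(J) = J² - 7*J
W = 0 (W = 4*0 = 0)
K(y) = 0
K(t) + q(2)*142 = 0 + (2*(-7 + 2))*142 = 0 + (2*(-5))*142 = 0 - 10*142 = 0 - 1420 = -1420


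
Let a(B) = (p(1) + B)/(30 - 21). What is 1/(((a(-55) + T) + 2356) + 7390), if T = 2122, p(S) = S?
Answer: 1/11862 ≈ 8.4303e-5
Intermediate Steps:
a(B) = 1/9 + B/9 (a(B) = (1 + B)/(30 - 21) = (1 + B)/9 = (1 + B)*(1/9) = 1/9 + B/9)
1/(((a(-55) + T) + 2356) + 7390) = 1/((((1/9 + (1/9)*(-55)) + 2122) + 2356) + 7390) = 1/((((1/9 - 55/9) + 2122) + 2356) + 7390) = 1/(((-6 + 2122) + 2356) + 7390) = 1/((2116 + 2356) + 7390) = 1/(4472 + 7390) = 1/11862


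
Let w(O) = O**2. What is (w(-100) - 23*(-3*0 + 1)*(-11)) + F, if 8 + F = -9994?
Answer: 251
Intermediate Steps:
F = -10002 (F = -8 - 9994 = -10002)
(w(-100) - 23*(-3*0 + 1)*(-11)) + F = ((-100)**2 - 23*(-3*0 + 1)*(-11)) - 10002 = (10000 - 23*(0 + 1)*(-11)) - 10002 = (10000 - 23*1*(-11)) - 10002 = (10000 - 23*(-11)) - 10002 = (10000 + 253) - 10002 = 10253 - 10002 = 251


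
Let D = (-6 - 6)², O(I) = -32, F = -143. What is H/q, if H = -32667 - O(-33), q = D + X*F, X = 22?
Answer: 32635/3002 ≈ 10.871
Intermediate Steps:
D = 144 (D = (-12)² = 144)
q = -3002 (q = 144 + 22*(-143) = 144 - 3146 = -3002)
H = -32635 (H = -32667 - 1*(-32) = -32667 + 32 = -32635)
H/q = -32635/(-3002) = -32635*(-1/3002) = 32635/3002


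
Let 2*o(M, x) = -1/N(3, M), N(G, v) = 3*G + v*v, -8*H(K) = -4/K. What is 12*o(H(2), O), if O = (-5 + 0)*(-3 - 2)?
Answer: -96/145 ≈ -0.66207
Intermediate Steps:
H(K) = 1/(2*K) (H(K) = -(-1)/(2*K) = 1/(2*K))
N(G, v) = v² + 3*G (N(G, v) = 3*G + v² = v² + 3*G)
O = 25 (O = -5*(-5) = 25)
o(M, x) = -1/(2*(9 + M²)) (o(M, x) = (-1/(M² + 3*3))/2 = (-1/(M² + 9))/2 = (-1/(9 + M²))/2 = -1/(2*(9 + M²)))
12*o(H(2), O) = 12*(-1/(18 + 2*((½)/2)²)) = 12*(-1/(18 + 2*((½)*(½))²)) = 12*(-1/(18 + 2*(¼)²)) = 12*(-1/(18 + 2*(1/16))) = 12*(-1/(18 + ⅛)) = 12*(-1/145/8) = 12*(-1*8/145) = 12*(-8/145) = -96/145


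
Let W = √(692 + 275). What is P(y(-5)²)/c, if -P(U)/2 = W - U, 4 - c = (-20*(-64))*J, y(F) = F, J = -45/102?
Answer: 425/4834 - 17*√967/4834 ≈ -0.021440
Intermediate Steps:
J = -15/34 (J = -45*1/102 = -15/34 ≈ -0.44118)
c = 9668/17 (c = 4 - (-20*(-64))*(-15)/34 = 4 - 1280*(-15)/34 = 4 - 1*(-9600/17) = 4 + 9600/17 = 9668/17 ≈ 568.71)
W = √967 ≈ 31.097
P(U) = -2*√967 + 2*U (P(U) = -2*(√967 - U) = -2*√967 + 2*U)
P(y(-5)²)/c = (-2*√967 + 2*(-5)²)/(9668/17) = (-2*√967 + 2*25)*(17/9668) = (-2*√967 + 50)*(17/9668) = (50 - 2*√967)*(17/9668) = 425/4834 - 17*√967/4834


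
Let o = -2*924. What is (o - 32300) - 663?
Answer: -34811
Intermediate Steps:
o = -1848
(o - 32300) - 663 = (-1848 - 32300) - 663 = -34148 - 663 = -34811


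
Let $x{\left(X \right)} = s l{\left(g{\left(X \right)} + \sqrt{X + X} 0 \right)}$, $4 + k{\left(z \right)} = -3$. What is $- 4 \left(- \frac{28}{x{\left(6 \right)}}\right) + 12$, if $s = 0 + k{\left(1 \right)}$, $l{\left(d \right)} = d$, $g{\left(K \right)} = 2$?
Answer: $4$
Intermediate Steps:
$k{\left(z \right)} = -7$ ($k{\left(z \right)} = -4 - 3 = -7$)
$s = -7$ ($s = 0 - 7 = -7$)
$x{\left(X \right)} = -14$ ($x{\left(X \right)} = - 7 \left(2 + \sqrt{X + X} 0\right) = - 7 \left(2 + \sqrt{2 X} 0\right) = - 7 \left(2 + \sqrt{2} \sqrt{X} 0\right) = - 7 \left(2 + 0\right) = \left(-7\right) 2 = -14$)
$- 4 \left(- \frac{28}{x{\left(6 \right)}}\right) + 12 = - 4 \left(- \frac{28}{-14}\right) + 12 = - 4 \left(\left(-28\right) \left(- \frac{1}{14}\right)\right) + 12 = \left(-4\right) 2 + 12 = -8 + 12 = 4$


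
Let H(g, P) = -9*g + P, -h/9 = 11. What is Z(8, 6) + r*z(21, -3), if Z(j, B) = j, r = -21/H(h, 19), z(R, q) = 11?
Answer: 1007/130 ≈ 7.7462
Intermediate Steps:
h = -99 (h = -9*11 = -99)
H(g, P) = P - 9*g
r = -3/130 (r = -21/(19 - 9*(-99)) = -21/(19 + 891) = -21/910 = -21*1/910 = -3/130 ≈ -0.023077)
Z(8, 6) + r*z(21, -3) = 8 - 3/130*11 = 8 - 33/130 = 1007/130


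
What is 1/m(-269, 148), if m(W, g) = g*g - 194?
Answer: 1/21710 ≈ 4.6062e-5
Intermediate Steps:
m(W, g) = -194 + g**2 (m(W, g) = g**2 - 194 = -194 + g**2)
1/m(-269, 148) = 1/(-194 + 148**2) = 1/(-194 + 21904) = 1/21710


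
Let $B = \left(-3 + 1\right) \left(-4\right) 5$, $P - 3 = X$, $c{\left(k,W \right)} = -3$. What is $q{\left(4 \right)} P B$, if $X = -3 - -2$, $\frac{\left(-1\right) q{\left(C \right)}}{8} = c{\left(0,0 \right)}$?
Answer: $1920$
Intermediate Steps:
$q{\left(C \right)} = 24$ ($q{\left(C \right)} = \left(-8\right) \left(-3\right) = 24$)
$X = -1$ ($X = -3 + 2 = -1$)
$P = 2$ ($P = 3 - 1 = 2$)
$B = 40$ ($B = \left(-2\right) \left(-4\right) 5 = 8 \cdot 5 = 40$)
$q{\left(4 \right)} P B = 24 \cdot 2 \cdot 40 = 48 \cdot 40 = 1920$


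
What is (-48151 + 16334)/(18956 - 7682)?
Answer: -31817/11274 ≈ -2.8222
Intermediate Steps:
(-48151 + 16334)/(18956 - 7682) = -31817/11274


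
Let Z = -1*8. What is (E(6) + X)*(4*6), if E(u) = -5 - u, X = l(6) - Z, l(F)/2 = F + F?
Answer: 504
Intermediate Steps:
Z = -8
l(F) = 4*F (l(F) = 2*(F + F) = 2*(2*F) = 4*F)
X = 32 (X = 4*6 - 1*(-8) = 24 + 8 = 32)
(E(6) + X)*(4*6) = ((-5 - 1*6) + 32)*(4*6) = ((-5 - 6) + 32)*24 = (-11 + 32)*24 = 21*24 = 504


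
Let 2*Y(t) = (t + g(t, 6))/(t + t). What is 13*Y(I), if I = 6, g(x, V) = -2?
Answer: 13/6 ≈ 2.1667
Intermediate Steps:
Y(t) = (-2 + t)/(4*t) (Y(t) = ((t - 2)/(t + t))/2 = ((-2 + t)/((2*t)))/2 = ((-2 + t)*(1/(2*t)))/2 = ((-2 + t)/(2*t))/2 = (-2 + t)/(4*t))
13*Y(I) = 13*((¼)*(-2 + 6)/6) = 13*((¼)*(⅙)*4) = 13*(⅙) = 13/6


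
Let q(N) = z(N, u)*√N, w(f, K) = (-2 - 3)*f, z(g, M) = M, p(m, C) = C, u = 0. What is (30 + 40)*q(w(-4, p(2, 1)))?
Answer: 0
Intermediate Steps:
w(f, K) = -5*f
q(N) = 0 (q(N) = 0*√N = 0)
(30 + 40)*q(w(-4, p(2, 1))) = (30 + 40)*0 = 70*0 = 0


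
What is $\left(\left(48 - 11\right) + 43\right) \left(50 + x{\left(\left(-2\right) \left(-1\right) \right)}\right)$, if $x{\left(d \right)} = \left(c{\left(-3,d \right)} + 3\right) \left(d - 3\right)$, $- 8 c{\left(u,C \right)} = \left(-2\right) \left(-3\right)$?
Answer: $3820$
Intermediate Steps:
$c{\left(u,C \right)} = - \frac{3}{4}$ ($c{\left(u,C \right)} = - \frac{\left(-2\right) \left(-3\right)}{8} = \left(- \frac{1}{8}\right) 6 = - \frac{3}{4}$)
$x{\left(d \right)} = - \frac{27}{4} + \frac{9 d}{4}$ ($x{\left(d \right)} = \left(- \frac{3}{4} + 3\right) \left(d - 3\right) = \frac{9 \left(-3 + d\right)}{4} = - \frac{27}{4} + \frac{9 d}{4}$)
$\left(\left(48 - 11\right) + 43\right) \left(50 + x{\left(\left(-2\right) \left(-1\right) \right)}\right) = \left(\left(48 - 11\right) + 43\right) \left(50 - \left(\frac{27}{4} - \frac{9 \left(\left(-2\right) \left(-1\right)\right)}{4}\right)\right) = \left(37 + 43\right) \left(50 + \left(- \frac{27}{4} + \frac{9}{4} \cdot 2\right)\right) = 80 \left(50 + \left(- \frac{27}{4} + \frac{9}{2}\right)\right) = 80 \left(50 - \frac{9}{4}\right) = 80 \cdot \frac{191}{4} = 3820$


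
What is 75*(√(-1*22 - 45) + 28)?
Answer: 2100 + 75*I*√67 ≈ 2100.0 + 613.9*I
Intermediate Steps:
75*(√(-1*22 - 45) + 28) = 75*(√(-22 - 45) + 28) = 75*(√(-67) + 28) = 75*(I*√67 + 28) = 75*(28 + I*√67) = 2100 + 75*I*√67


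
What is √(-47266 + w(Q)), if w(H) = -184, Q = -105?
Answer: 5*I*√1898 ≈ 217.83*I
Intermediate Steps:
√(-47266 + w(Q)) = √(-47266 - 184) = √(-47450) = 5*I*√1898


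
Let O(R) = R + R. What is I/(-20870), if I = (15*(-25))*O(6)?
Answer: 450/2087 ≈ 0.21562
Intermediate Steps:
O(R) = 2*R
I = -4500 (I = (15*(-25))*(2*6) = -375*12 = -4500)
I/(-20870) = -4500/(-20870) = -4500*(-1/20870) = 450/2087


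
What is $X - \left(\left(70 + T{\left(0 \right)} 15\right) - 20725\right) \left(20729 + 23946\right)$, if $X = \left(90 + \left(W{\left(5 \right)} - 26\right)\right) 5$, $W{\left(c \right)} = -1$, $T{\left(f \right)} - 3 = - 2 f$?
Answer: $920752065$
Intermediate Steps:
$T{\left(f \right)} = 3 - 2 f$
$X = 315$ ($X = \left(90 - 27\right) 5 = 63 \cdot 5 = 315$)
$X - \left(\left(70 + T{\left(0 \right)} 15\right) - 20725\right) \left(20729 + 23946\right) = 315 - \left(\left(70 + \left(3 - 0\right) 15\right) - 20725\right) \left(20729 + 23946\right) = 315 - \left(\left(70 + \left(3 + 0\right) 15\right) - 20725\right) 44675 = 315 - \left(\left(70 + 3 \cdot 15\right) - 20725\right) 44675 = 315 - \left(\left(70 + 45\right) - 20725\right) 44675 = 315 - \left(115 - 20725\right) 44675 = 315 - \left(-20610\right) 44675 = 315 - -920751750 = 315 + 920751750 = 920752065$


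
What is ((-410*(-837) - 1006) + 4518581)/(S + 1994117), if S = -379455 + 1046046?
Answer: 4860745/2660708 ≈ 1.8269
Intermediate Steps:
S = 666591
((-410*(-837) - 1006) + 4518581)/(S + 1994117) = ((-410*(-837) - 1006) + 4518581)/(666591 + 1994117) = ((343170 - 1006) + 4518581)/2660708 = (342164 + 4518581)*(1/2660708) = 4860745*(1/2660708) = 4860745/2660708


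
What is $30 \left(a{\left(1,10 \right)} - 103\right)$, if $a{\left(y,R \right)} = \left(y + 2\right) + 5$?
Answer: $-2850$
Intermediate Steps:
$a{\left(y,R \right)} = 7 + y$ ($a{\left(y,R \right)} = \left(2 + y\right) + 5 = 7 + y$)
$30 \left(a{\left(1,10 \right)} - 103\right) = 30 \left(\left(7 + 1\right) - 103\right) = 30 \left(8 - 103\right) = 30 \left(-95\right) = -2850$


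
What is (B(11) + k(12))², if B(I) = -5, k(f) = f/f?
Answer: 16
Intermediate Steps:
k(f) = 1
(B(11) + k(12))² = (-5 + 1)² = (-4)² = 16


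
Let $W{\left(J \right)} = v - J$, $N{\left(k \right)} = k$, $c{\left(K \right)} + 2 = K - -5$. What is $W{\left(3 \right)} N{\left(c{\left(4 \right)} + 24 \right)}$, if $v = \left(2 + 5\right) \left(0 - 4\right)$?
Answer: $-961$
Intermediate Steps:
$c{\left(K \right)} = 3 + K$ ($c{\left(K \right)} = -2 + \left(K - -5\right) = -2 + \left(K + 5\right) = -2 + \left(5 + K\right) = 3 + K$)
$v = -28$ ($v = 7 \left(-4\right) = -28$)
$W{\left(J \right)} = -28 - J$
$W{\left(3 \right)} N{\left(c{\left(4 \right)} + 24 \right)} = \left(-28 - 3\right) \left(\left(3 + 4\right) + 24\right) = \left(-28 - 3\right) \left(7 + 24\right) = \left(-31\right) 31 = -961$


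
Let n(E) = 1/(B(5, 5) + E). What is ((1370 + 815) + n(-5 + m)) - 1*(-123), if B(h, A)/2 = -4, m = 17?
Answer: 9233/4 ≈ 2308.3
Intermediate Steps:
B(h, A) = -8 (B(h, A) = 2*(-4) = -8)
n(E) = 1/(-8 + E)
((1370 + 815) + n(-5 + m)) - 1*(-123) = ((1370 + 815) + 1/(-8 + (-5 + 17))) - 1*(-123) = (2185 + 1/(-8 + 12)) + 123 = (2185 + 1/4) + 123 = 8741/4 + 123 = 9233/4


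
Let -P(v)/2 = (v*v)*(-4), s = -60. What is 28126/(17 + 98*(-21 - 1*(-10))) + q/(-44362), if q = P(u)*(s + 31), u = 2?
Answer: -623370502/23534041 ≈ -26.488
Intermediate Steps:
P(v) = 8*v**2 (P(v) = -2*v*v*(-4) = -2*v**2*(-4) = -(-8)*v**2 = 8*v**2)
q = -928 (q = (8*2**2)*(-60 + 31) = (8*4)*(-29) = 32*(-29) = -928)
28126/(17 + 98*(-21 - 1*(-10))) + q/(-44362) = 28126/(17 + 98*(-21 - 1*(-10))) - 928/(-44362) = 28126/(17 + 98*(-21 + 10)) - 928*(-1/44362) = 28126/(17 + 98*(-11)) + 464/22181 = 28126/(17 - 1078) + 464/22181 = 28126/(-1061) + 464/22181 = 28126*(-1/1061) + 464/22181 = -28126/1061 + 464/22181 = -623370502/23534041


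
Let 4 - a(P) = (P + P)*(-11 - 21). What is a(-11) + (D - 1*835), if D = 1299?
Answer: -236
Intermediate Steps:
a(P) = 4 + 64*P (a(P) = 4 - (P + P)*(-11 - 21) = 4 - 2*P*(-32) = 4 - (-64)*P = 4 + 64*P)
a(-11) + (D - 1*835) = (4 + 64*(-11)) + (1299 - 1*835) = (4 - 704) + (1299 - 835) = -700 + 464 = -236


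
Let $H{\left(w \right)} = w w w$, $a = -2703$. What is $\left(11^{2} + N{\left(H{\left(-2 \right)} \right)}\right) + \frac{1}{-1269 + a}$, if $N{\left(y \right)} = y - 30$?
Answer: $\frac{329675}{3972} \approx 83.0$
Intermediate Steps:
$H{\left(w \right)} = w^{3}$ ($H{\left(w \right)} = w^{2} w = w^{3}$)
$N{\left(y \right)} = -30 + y$ ($N{\left(y \right)} = y - 30 = -30 + y$)
$\left(11^{2} + N{\left(H{\left(-2 \right)} \right)}\right) + \frac{1}{-1269 + a} = \left(11^{2} - \left(30 - \left(-2\right)^{3}\right)\right) + \frac{1}{-1269 - 2703} = \left(121 - 38\right) + \frac{1}{-3972} = \left(121 - 38\right) - \frac{1}{3972} = 83 - \frac{1}{3972} = \frac{329675}{3972}$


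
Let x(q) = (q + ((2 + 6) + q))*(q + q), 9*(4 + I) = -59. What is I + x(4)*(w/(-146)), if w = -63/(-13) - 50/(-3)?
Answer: -251243/8541 ≈ -29.416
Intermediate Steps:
I = -95/9 (I = -4 + (⅑)*(-59) = -4 - 59/9 = -95/9 ≈ -10.556)
w = 839/39 (w = -63*(-1/13) - 50*(-⅓) = 63/13 + 50/3 = 839/39 ≈ 21.513)
x(q) = 2*q*(8 + 2*q) (x(q) = (q + (8 + q))*(2*q) = (8 + 2*q)*(2*q) = 2*q*(8 + 2*q))
I + x(4)*(w/(-146)) = -95/9 + (4*4*(4 + 4))*((839/39)/(-146)) = -95/9 + (4*4*8)*((839/39)*(-1/146)) = -95/9 + 128*(-839/5694) = -95/9 - 53696/2847 = -251243/8541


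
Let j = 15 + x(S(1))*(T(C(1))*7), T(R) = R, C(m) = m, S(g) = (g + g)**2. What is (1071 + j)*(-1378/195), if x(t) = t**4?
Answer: -305068/15 ≈ -20338.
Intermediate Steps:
S(g) = 4*g**2 (S(g) = (2*g)**2 = 4*g**2)
j = 1807 (j = 15 + (4*1**2)**4*(1*7) = 15 + (4*1)**4*7 = 15 + 4**4*7 = 15 + 256*7 = 15 + 1792 = 1807)
(1071 + j)*(-1378/195) = (1071 + 1807)*(-1378/195) = 2878*(-1378*1/195) = 2878*(-106/15) = -305068/15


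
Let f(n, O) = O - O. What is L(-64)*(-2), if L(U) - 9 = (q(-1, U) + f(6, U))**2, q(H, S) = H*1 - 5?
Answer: -90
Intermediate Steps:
q(H, S) = -5 + H (q(H, S) = H - 5 = -5 + H)
f(n, O) = 0
L(U) = 45 (L(U) = 9 + ((-5 - 1) + 0)**2 = 9 + (-6 + 0)**2 = 9 + (-6)**2 = 9 + 36 = 45)
L(-64)*(-2) = 45*(-2) = -90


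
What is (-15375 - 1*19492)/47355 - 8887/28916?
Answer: -204151151/195616740 ≈ -1.0436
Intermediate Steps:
(-15375 - 1*19492)/47355 - 8887/28916 = (-15375 - 19492)*(1/47355) - 8887*1/28916 = -34867*1/47355 - 8887/28916 = -4981/6765 - 8887/28916 = -204151151/195616740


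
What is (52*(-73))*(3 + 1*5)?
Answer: -30368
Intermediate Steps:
(52*(-73))*(3 + 1*5) = -3796*(3 + 5) = -3796*8 = -30368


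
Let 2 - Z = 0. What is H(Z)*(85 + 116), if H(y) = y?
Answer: 402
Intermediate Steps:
Z = 2 (Z = 2 - 1*0 = 2 + 0 = 2)
H(Z)*(85 + 116) = 2*(85 + 116) = 2*201 = 402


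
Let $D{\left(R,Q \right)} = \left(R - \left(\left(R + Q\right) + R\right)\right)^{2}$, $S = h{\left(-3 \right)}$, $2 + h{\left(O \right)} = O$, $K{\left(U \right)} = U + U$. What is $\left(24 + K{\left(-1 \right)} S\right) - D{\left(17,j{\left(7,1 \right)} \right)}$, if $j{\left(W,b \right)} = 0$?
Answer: $-255$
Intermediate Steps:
$K{\left(U \right)} = 2 U$
$h{\left(O \right)} = -2 + O$
$S = -5$ ($S = -2 - 3 = -5$)
$D{\left(R,Q \right)} = \left(- Q - R\right)^{2}$ ($D{\left(R,Q \right)} = \left(R - \left(\left(Q + R\right) + R\right)\right)^{2} = \left(R - \left(Q + 2 R\right)\right)^{2} = \left(- Q - R\right)^{2}$)
$\left(24 + K{\left(-1 \right)} S\right) - D{\left(17,j{\left(7,1 \right)} \right)} = \left(24 + 2 \left(-1\right) \left(-5\right)\right) - \left(0 + 17\right)^{2} = \left(24 - -10\right) - 17^{2} = \left(24 + 10\right) - 289 = 34 - 289 = -255$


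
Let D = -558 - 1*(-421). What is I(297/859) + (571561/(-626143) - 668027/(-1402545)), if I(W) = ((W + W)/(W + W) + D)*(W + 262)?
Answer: -26915456757775669156/754368417450165 ≈ -35679.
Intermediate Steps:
D = -137 (D = -558 + 421 = -137)
I(W) = -35632 - 136*W (I(W) = ((W + W)/(W + W) - 137)*(W + 262) = ((2*W)/((2*W)) - 137)*(262 + W) = ((2*W)*(1/(2*W)) - 137)*(262 + W) = (1 - 137)*(262 + W) = -136*(262 + W) = -35632 - 136*W)
I(297/859) + (571561/(-626143) - 668027/(-1402545)) = (-35632 - 40392/859) + (571561/(-626143) - 668027/(-1402545)) = (-35632 - 40392/859) + (571561*(-1/626143) - 668027*(-1/1402545)) = (-35632 - 136*297/859) + (-571561/626143 + 668027/1402545) = (-35632 - 40392/859) - 383359592884/878193733935 = -30648280/859 - 383359592884/878193733935 = -26915456757775669156/754368417450165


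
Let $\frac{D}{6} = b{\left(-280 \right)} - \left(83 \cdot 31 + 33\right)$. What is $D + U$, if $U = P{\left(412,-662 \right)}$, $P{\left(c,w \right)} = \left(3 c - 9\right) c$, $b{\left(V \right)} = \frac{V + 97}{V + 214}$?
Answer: $\frac{5388951}{11} \approx 4.899 \cdot 10^{5}$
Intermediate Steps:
$b{\left(V \right)} = \frac{97 + V}{214 + V}$
$P{\left(c,w \right)} = c \left(-9 + 3 c\right)$ ($P{\left(c,w \right)} = \left(-9 + 3 c\right) c = c \left(-9 + 3 c\right)$)
$U = 505524$ ($U = 3 \cdot 412 \left(-3 + 412\right) = 3 \cdot 412 \cdot 409 = 505524$)
$D = - \frac{171813}{11}$ ($D = 6 \left(\frac{97 - 280}{214 - 280} - \left(83 \cdot 31 + 33\right)\right) = 6 \left(\frac{1}{-66} \left(-183\right) - \left(2573 + 33\right)\right) = 6 \left(\left(- \frac{1}{66}\right) \left(-183\right) - 2606\right) = 6 \left(\frac{61}{22} - 2606\right) = 6 \left(- \frac{57271}{22}\right) = - \frac{171813}{11} \approx -15619.0$)
$D + U = - \frac{171813}{11} + 505524 = \frac{5388951}{11}$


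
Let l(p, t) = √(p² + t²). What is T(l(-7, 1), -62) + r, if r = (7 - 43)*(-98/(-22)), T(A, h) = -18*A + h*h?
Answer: 40520/11 - 90*√2 ≈ 3556.4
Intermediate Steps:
T(A, h) = h² - 18*A (T(A, h) = -18*A + h² = h² - 18*A)
r = -1764/11 (r = -(-3528)*(-1)/22 = -36*49/11 = -1764/11 ≈ -160.36)
T(l(-7, 1), -62) + r = ((-62)² - 18*√((-7)² + 1²)) - 1764/11 = (3844 - 18*√(49 + 1)) - 1764/11 = (3844 - 90*√2) - 1764/11 = 40520/11 - 90*√2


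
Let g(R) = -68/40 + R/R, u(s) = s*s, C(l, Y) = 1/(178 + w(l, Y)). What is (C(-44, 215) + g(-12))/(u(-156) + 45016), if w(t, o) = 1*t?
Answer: -29/2904115 ≈ -9.9858e-6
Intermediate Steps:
w(t, o) = t
C(l, Y) = 1/(178 + l)
u(s) = s²
g(R) = -7/10 (g(R) = -68*1/40 + 1 = -17/10 + 1 = -7/10)
(C(-44, 215) + g(-12))/(u(-156) + 45016) = (1/(178 - 44) - 7/10)/((-156)² + 45016) = (1/134 - 7/10)/(24336 + 45016) = (1/134 - 7/10)/69352 = -232/335*1/69352 = -29/2904115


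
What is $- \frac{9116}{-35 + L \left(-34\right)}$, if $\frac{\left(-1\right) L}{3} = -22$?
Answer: $4$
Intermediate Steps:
$L = 66$ ($L = \left(-3\right) \left(-22\right) = 66$)
$- \frac{9116}{-35 + L \left(-34\right)} = - \frac{9116}{-35 + 66 \left(-34\right)} = - \frac{9116}{-35 - 2244} = - \frac{9116}{-2279} = \left(-9116\right) \left(- \frac{1}{2279}\right) = 4$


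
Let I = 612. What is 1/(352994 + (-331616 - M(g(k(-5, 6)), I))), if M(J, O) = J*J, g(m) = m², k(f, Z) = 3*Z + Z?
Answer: -1/310398 ≈ -3.2217e-6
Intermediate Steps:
k(f, Z) = 4*Z
M(J, O) = J²
1/(352994 + (-331616 - M(g(k(-5, 6)), I))) = 1/(352994 + (-331616 - ((4*6)²)²)) = 1/(352994 + (-331616 - (24²)²)) = 1/(352994 + (-331616 - 1*576²)) = 1/(352994 + (-331616 - 1*331776)) = 1/(352994 + (-331616 - 331776)) = 1/(352994 - 663392) = 1/(-310398) = -1/310398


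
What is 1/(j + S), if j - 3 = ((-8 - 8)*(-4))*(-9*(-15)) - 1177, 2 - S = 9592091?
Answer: -1/9584623 ≈ -1.0433e-7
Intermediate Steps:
S = -9592089 (S = 2 - 1*9592091 = 2 - 9592091 = -9592089)
j = 7466 (j = 3 + (((-8 - 8)*(-4))*(-9*(-15)) - 1177) = 3 + (-16*(-4)*135 - 1177) = 3 + (64*135 - 1177) = 3 + (8640 - 1177) = 3 + 7463 = 7466)
1/(j + S) = 1/(7466 - 9592089) = 1/(-9584623) = -1/9584623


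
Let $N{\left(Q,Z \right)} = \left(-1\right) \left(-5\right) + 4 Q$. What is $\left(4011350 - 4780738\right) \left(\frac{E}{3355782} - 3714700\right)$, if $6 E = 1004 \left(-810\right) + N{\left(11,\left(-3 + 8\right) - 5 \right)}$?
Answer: $\frac{14386467144024872077}{5033673} \approx 2.858 \cdot 10^{12}$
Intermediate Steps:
$N{\left(Q,Z \right)} = 5 + 4 Q$
$E = - \frac{813191}{6}$ ($E = \frac{1004 \left(-810\right) + \left(5 + 4 \cdot 11\right)}{6} = \frac{-813240 + \left(5 + 44\right)}{6} = \frac{-813240 + 49}{6} = \frac{1}{6} \left(-813191\right) = - \frac{813191}{6} \approx -1.3553 \cdot 10^{5}$)
$\left(4011350 - 4780738\right) \left(\frac{E}{3355782} - 3714700\right) = \left(4011350 - 4780738\right) \left(- \frac{813191}{6 \cdot 3355782} - 3714700\right) = - 769388 \left(\left(- \frac{813191}{6}\right) \frac{1}{3355782} - 3714700\right) = - 769388 \left(- \frac{813191}{20134692} - 3714700\right) = \left(-769388\right) \left(- \frac{74794341185591}{20134692}\right) = \frac{14386467144024872077}{5033673}$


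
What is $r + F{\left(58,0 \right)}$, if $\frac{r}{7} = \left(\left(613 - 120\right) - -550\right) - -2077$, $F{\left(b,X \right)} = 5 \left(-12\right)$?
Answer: $21780$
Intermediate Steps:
$F{\left(b,X \right)} = -60$
$r = 21840$ ($r = 7 \left(\left(\left(613 - 120\right) - -550\right) - -2077\right) = 7 \left(\left(493 + 550\right) + 2077\right) = 7 \left(1043 + 2077\right) = 7 \cdot 3120 = 21840$)
$r + F{\left(58,0 \right)} = 21840 - 60 = 21780$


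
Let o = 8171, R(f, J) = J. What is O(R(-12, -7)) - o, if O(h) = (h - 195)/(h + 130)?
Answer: -1005235/123 ≈ -8172.6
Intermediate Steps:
O(h) = (-195 + h)/(130 + h)
O(R(-12, -7)) - o = (-195 - 7)/(130 - 7) - 1*8171 = -202/123 - 8171 = -1005235/123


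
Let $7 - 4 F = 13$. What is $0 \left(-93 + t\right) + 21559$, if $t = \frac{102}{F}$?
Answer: $21559$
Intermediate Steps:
$F = - \frac{3}{2}$ ($F = \frac{7}{4} - \frac{13}{4} = - \frac{3}{2} \approx -1.5$)
$t = -68$ ($t = \frac{102}{- \frac{3}{2}} = 102 \left(- \frac{2}{3}\right) = -68$)
$0 \left(-93 + t\right) + 21559 = 0 \left(-93 - 68\right) + 21559 = 0 \left(-161\right) + 21559 = 0 + 21559 = 21559$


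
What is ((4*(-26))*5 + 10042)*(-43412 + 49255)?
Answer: 55637046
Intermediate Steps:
((4*(-26))*5 + 10042)*(-43412 + 49255) = (-104*5 + 10042)*5843 = (-520 + 10042)*5843 = 9522*5843 = 55637046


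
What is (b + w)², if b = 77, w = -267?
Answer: 36100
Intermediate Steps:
(b + w)² = (77 - 267)² = (-190)² = 36100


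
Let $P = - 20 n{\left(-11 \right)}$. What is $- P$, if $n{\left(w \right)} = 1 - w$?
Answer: $240$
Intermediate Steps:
$P = -240$ ($P = - 20 \left(1 - -11\right) = - 20 \left(1 + 11\right) = \left(-20\right) 12 = -240$)
$- P = \left(-1\right) \left(-240\right) = 240$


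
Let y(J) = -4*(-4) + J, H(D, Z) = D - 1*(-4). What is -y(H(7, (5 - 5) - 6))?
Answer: -27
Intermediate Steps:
H(D, Z) = 4 + D (H(D, Z) = D + 4 = 4 + D)
y(J) = 16 + J
-y(H(7, (5 - 5) - 6)) = -(16 + (4 + 7)) = -(16 + 11) = -1*27 = -27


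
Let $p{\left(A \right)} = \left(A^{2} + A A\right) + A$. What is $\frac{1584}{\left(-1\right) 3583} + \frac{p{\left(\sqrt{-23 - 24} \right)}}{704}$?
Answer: $- \frac{725969}{1261216} + \frac{i \sqrt{47}}{704} \approx -0.57561 + 0.0097381 i$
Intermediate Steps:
$p{\left(A \right)} = A + 2 A^{2}$ ($p{\left(A \right)} = \left(A^{2} + A^{2}\right) + A = 2 A^{2} + A = A + 2 A^{2}$)
$\frac{1584}{\left(-1\right) 3583} + \frac{p{\left(\sqrt{-23 - 24} \right)}}{704} = \frac{1584}{\left(-1\right) 3583} + \frac{\sqrt{-23 - 24} \left(1 + 2 \sqrt{-23 - 24}\right)}{704} = \frac{1584}{-3583} + \sqrt{-47} \left(1 + 2 \sqrt{-47}\right) \frac{1}{704} = 1584 \left(- \frac{1}{3583}\right) + i \sqrt{47} \left(1 + 2 i \sqrt{47}\right) \frac{1}{704} = - \frac{1584}{3583} + i \sqrt{47} \left(1 + 2 i \sqrt{47}\right) \frac{1}{704} = - \frac{1584}{3583} + \frac{i \sqrt{47} \left(1 + 2 i \sqrt{47}\right)}{704}$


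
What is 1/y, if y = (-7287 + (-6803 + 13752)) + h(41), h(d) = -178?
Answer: -1/516 ≈ -0.0019380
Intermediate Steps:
y = -516 (y = (-7287 + (-6803 + 13752)) - 178 = (-7287 + 6949) - 178 = -338 - 178 = -516)
1/y = 1/(-516) = -1/516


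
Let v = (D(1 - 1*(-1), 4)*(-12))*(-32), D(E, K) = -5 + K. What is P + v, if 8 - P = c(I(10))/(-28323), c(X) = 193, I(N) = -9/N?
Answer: -10649255/28323 ≈ -375.99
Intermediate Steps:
P = 226777/28323 (P = 8 - 193/(-28323) = 8 - 193*(-1)/28323 = 8 - 1*(-193/28323) = 8 + 193/28323 = 226777/28323 ≈ 8.0068)
v = -384 (v = ((-5 + 4)*(-12))*(-32) = -1*(-12)*(-32) = 12*(-32) = -384)
P + v = 226777/28323 - 384 = -10649255/28323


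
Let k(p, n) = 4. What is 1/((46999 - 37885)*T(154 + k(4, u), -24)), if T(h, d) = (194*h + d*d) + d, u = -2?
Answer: 1/284393256 ≈ 3.5163e-9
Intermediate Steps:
T(h, d) = d + d² + 194*h (T(h, d) = (194*h + d²) + d = (d² + 194*h) + d = d + d² + 194*h)
1/((46999 - 37885)*T(154 + k(4, u), -24)) = 1/((46999 - 37885)*(-24 + (-24)² + 194*(154 + 4))) = 1/(9114*(-24 + 576 + 194*158)) = 1/(9114*(-24 + 576 + 30652)) = (1/9114)/31204 = (1/9114)*(1/31204) = 1/284393256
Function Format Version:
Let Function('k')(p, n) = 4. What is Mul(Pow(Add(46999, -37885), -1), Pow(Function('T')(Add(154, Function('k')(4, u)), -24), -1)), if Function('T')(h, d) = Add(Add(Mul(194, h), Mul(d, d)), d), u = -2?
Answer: Rational(1, 284393256) ≈ 3.5163e-9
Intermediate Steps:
Function('T')(h, d) = Add(d, Pow(d, 2), Mul(194, h)) (Function('T')(h, d) = Add(Add(Mul(194, h), Pow(d, 2)), d) = Add(Add(Pow(d, 2), Mul(194, h)), d) = Add(d, Pow(d, 2), Mul(194, h)))
Mul(Pow(Add(46999, -37885), -1), Pow(Function('T')(Add(154, Function('k')(4, u)), -24), -1)) = Mul(Pow(Add(46999, -37885), -1), Pow(Add(-24, Pow(-24, 2), Mul(194, Add(154, 4))), -1)) = Mul(Pow(9114, -1), Pow(Add(-24, 576, Mul(194, 158)), -1)) = Mul(Rational(1, 9114), Pow(Add(-24, 576, 30652), -1)) = Mul(Rational(1, 9114), Pow(31204, -1)) = Mul(Rational(1, 9114), Rational(1, 31204)) = Rational(1, 284393256)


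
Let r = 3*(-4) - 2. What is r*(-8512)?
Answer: 119168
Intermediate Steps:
r = -14 (r = -12 - 2 = -14)
r*(-8512) = -14*(-8512) = 119168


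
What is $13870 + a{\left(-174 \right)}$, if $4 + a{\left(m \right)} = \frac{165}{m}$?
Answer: $\frac{804173}{58} \approx 13865.0$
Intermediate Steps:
$a{\left(m \right)} = -4 + \frac{165}{m}$
$13870 + a{\left(-174 \right)} = 13870 - \left(4 - \frac{165}{-174}\right) = 13870 + \left(-4 + 165 \left(- \frac{1}{174}\right)\right) = 13870 - \frac{287}{58} = \frac{804173}{58}$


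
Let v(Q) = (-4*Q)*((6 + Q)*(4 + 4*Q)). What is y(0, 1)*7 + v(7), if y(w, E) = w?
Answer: -11648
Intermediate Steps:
v(Q) = -4*Q*(4 + 4*Q)*(6 + Q) (v(Q) = (-4*Q)*((4 + 4*Q)*(6 + Q)) = -4*Q*(4 + 4*Q)*(6 + Q))
y(0, 1)*7 + v(7) = 0*7 - 16*7*(6 + 7² + 7*7) = 0 - 16*7*(6 + 49 + 49) = 0 - 16*7*104 = 0 - 11648 = -11648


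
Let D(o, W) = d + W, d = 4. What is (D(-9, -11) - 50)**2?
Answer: 3249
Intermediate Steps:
D(o, W) = 4 + W
(D(-9, -11) - 50)**2 = ((4 - 11) - 50)**2 = (-7 - 50)**2 = (-57)**2 = 3249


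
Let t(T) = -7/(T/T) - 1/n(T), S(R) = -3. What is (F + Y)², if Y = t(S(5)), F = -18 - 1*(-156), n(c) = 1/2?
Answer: 16641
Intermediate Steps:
n(c) = ½
F = 138 (F = -18 + 156 = 138)
t(T) = -9 (t(T) = -7/(T/T) - 1/½ = -7/1 - 1*2 = -7*1 - 2 = -7 - 2 = -9)
Y = -9
(F + Y)² = (138 - 9)² = 129² = 16641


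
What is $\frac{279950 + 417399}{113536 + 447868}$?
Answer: $\frac{697349}{561404} \approx 1.2422$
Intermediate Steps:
$\frac{279950 + 417399}{113536 + 447868} = \frac{697349}{561404}$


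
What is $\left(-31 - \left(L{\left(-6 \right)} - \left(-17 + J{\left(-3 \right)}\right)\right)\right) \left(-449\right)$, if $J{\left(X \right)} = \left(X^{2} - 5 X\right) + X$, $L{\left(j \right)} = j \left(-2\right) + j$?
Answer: $14817$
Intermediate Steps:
$L{\left(j \right)} = - j$ ($L{\left(j \right)} = - 2 j + j = - j$)
$J{\left(X \right)} = X^{2} - 4 X$
$\left(-31 - \left(L{\left(-6 \right)} - \left(-17 + J{\left(-3 \right)}\right)\right)\right) \left(-449\right) = \left(-31 - \left(\left(-1\right) \left(-6\right) - \left(-17 - 3 \left(-4 - 3\right)\right)\right)\right) \left(-449\right) = \left(-31 - \left(6 - \left(-17 - -21\right)\right)\right) \left(-449\right) = \left(-31 - \left(6 - \left(-17 + 21\right)\right)\right) \left(-449\right) = \left(-31 - \left(6 - 4\right)\right) \left(-449\right) = \left(-31 - 2\right) \left(-449\right) = \left(-33\right) \left(-449\right) = 14817$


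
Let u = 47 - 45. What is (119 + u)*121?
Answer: 14641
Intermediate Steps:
u = 2
(119 + u)*121 = (119 + 2)*121 = 121*121 = 14641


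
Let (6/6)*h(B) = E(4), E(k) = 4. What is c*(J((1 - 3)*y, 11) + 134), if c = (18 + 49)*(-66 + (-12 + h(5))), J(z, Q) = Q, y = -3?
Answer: -718910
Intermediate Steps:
h(B) = 4
c = -4958 (c = (18 + 49)*(-66 + (-12 + 4)) = 67*(-66 - 8) = 67*(-74) = -4958)
c*(J((1 - 3)*y, 11) + 134) = -4958*(11 + 134) = -4958*145 = -718910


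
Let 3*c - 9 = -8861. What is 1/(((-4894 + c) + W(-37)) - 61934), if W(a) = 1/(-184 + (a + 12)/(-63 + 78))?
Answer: -1671/116600161 ≈ -1.4331e-5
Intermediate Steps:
c = -8852/3 (c = 3 + (⅓)*(-8861) = 3 - 8861/3 = -8852/3 ≈ -2950.7)
W(a) = 1/(-916/5 + a/15) (W(a) = 1/(-184 + (12 + a)/15) = 1/(-184 + (12 + a)*(1/15)) = 1/(-184 + (⅘ + a/15)) = 1/(-916/5 + a/15))
1/(((-4894 + c) + W(-37)) - 61934) = 1/(((-4894 - 8852/3) + 15/(-2748 - 37)) - 61934) = 1/((-23534/3 + 15/(-2785)) - 61934) = 1/((-23534/3 + 15*(-1/2785)) - 61934) = 1/((-23534/3 - 3/557) - 61934) = 1/(-13108447/1671 - 61934) = 1/(-116600161/1671) = -1671/116600161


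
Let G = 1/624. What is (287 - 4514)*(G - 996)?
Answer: 875697727/208 ≈ 4.2101e+6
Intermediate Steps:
G = 1/624 ≈ 0.0016026
(287 - 4514)*(G - 996) = (287 - 4514)*(1/624 - 996) = -4227*(-621503/624) = 875697727/208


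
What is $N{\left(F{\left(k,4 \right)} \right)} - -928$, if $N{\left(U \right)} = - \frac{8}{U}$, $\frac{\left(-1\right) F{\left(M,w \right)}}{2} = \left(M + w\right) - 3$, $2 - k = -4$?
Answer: $\frac{6500}{7} \approx 928.57$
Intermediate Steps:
$k = 6$ ($k = 2 - -4 = 2 + 4 = 6$)
$F{\left(M,w \right)} = 6 - 2 M - 2 w$ ($F{\left(M,w \right)} = - 2 \left(\left(M + w\right) - 3\right) = - 2 \left(-3 + M + w\right) = 6 - 2 M - 2 w$)
$N{\left(F{\left(k,4 \right)} \right)} - -928 = - \frac{8}{6 - 12 - 8} - -928 = - \frac{8}{6 - 12 - 8} + 928 = - \frac{8}{-14} + 928 = \left(-8\right) \left(- \frac{1}{14}\right) + 928 = \frac{4}{7} + 928 = \frac{6500}{7}$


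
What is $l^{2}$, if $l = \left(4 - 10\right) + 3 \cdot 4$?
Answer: $36$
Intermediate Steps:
$l = 6$ ($l = -6 + 12 = 6$)
$l^{2} = 6^{2} = 36$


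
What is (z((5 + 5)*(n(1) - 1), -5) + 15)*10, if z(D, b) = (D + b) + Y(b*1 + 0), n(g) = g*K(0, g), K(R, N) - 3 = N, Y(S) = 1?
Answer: 410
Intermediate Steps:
K(R, N) = 3 + N
n(g) = g*(3 + g)
z(D, b) = 1 + D + b (z(D, b) = (D + b) + 1 = 1 + D + b)
(z((5 + 5)*(n(1) - 1), -5) + 15)*10 = ((1 + (5 + 5)*(1*(3 + 1) - 1) - 5) + 15)*10 = ((1 + 10*(1*4 - 1) - 5) + 15)*10 = ((1 + 10*(4 - 1) - 5) + 15)*10 = ((1 + 10*3 - 5) + 15)*10 = ((1 + 30 - 5) + 15)*10 = (26 + 15)*10 = 41*10 = 410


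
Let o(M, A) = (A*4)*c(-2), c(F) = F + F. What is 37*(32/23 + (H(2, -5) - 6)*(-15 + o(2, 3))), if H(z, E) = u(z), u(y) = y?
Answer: 215636/23 ≈ 9375.5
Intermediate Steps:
c(F) = 2*F
H(z, E) = z
o(M, A) = -16*A (o(M, A) = (A*4)*(2*(-2)) = (4*A)*(-4) = -16*A)
37*(32/23 + (H(2, -5) - 6)*(-15 + o(2, 3))) = 37*(32/23 + (2 - 6)*(-15 - 16*3)) = 37*(32*(1/23) - 4*(-15 - 48)) = 37*(32/23 - 4*(-63)) = 37*(32/23 + 252) = 37*(5828/23) = 215636/23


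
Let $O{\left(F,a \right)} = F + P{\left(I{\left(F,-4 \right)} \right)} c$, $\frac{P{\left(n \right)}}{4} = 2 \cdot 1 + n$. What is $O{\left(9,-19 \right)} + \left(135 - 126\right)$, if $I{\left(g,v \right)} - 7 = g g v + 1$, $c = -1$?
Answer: $1274$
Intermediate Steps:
$I{\left(g,v \right)} = 8 + v g^{2}$ ($I{\left(g,v \right)} = 7 + \left(g g v + 1\right) = 7 + \left(g^{2} v + 1\right) = 7 + \left(v g^{2} + 1\right) = 7 + \left(1 + v g^{2}\right) = 8 + v g^{2}$)
$P{\left(n \right)} = 8 + 4 n$ ($P{\left(n \right)} = 4 \left(2 \cdot 1 + n\right) = 4 \left(2 + n\right) = 8 + 4 n$)
$O{\left(F,a \right)} = -40 + F + 16 F^{2}$ ($O{\left(F,a \right)} = F + \left(8 + 4 \left(8 - 4 F^{2}\right)\right) \left(-1\right) = F + \left(8 - \left(-32 + 16 F^{2}\right)\right) \left(-1\right) = F + \left(40 - 16 F^{2}\right) \left(-1\right) = F + \left(-40 + 16 F^{2}\right) = -40 + F + 16 F^{2}$)
$O{\left(9,-19 \right)} + \left(135 - 126\right) = \left(-40 + 9 + 16 \cdot 9^{2}\right) + \left(135 - 126\right) = \left(-40 + 9 + 16 \cdot 81\right) + 9 = \left(-40 + 9 + 1296\right) + 9 = 1265 + 9 = 1274$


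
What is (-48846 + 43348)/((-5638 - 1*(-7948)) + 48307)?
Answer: -5498/50617 ≈ -0.10862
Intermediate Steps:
(-48846 + 43348)/((-5638 - 1*(-7948)) + 48307) = -5498/((-5638 + 7948) + 48307) = -5498/(2310 + 48307) = -5498/50617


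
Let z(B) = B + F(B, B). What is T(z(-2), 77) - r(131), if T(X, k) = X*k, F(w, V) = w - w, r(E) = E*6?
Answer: -940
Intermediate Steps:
r(E) = 6*E
F(w, V) = 0
z(B) = B (z(B) = B + 0 = B)
T(z(-2), 77) - r(131) = -2*77 - 6*131 = -154 - 1*786 = -154 - 786 = -940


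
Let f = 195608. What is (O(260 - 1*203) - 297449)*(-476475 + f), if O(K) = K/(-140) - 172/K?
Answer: 666685669912583/7980 ≈ 8.3545e+10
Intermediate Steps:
O(K) = -172/K - K/140 (O(K) = K*(-1/140) - 172/K = -K/140 - 172/K = -172/K - K/140)
(O(260 - 1*203) - 297449)*(-476475 + f) = ((-172/(260 - 1*203) - (260 - 1*203)/140) - 297449)*(-476475 + 195608) = ((-172/(260 - 203) - (260 - 203)/140) - 297449)*(-280867) = ((-172/57 - 1/140*57) - 297449)*(-280867) = ((-172*1/57 - 57/140) - 297449)*(-280867) = ((-172/57 - 57/140) - 297449)*(-280867) = (-27329/7980 - 297449)*(-280867) = -2373670349/7980*(-280867) = 666685669912583/7980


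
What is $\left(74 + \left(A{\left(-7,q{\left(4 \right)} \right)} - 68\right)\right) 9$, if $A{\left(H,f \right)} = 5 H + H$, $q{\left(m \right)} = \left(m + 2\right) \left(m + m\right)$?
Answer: $-324$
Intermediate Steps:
$q{\left(m \right)} = 2 m \left(2 + m\right)$ ($q{\left(m \right)} = \left(2 + m\right) 2 m = 2 m \left(2 + m\right)$)
$A{\left(H,f \right)} = 6 H$
$\left(74 + \left(A{\left(-7,q{\left(4 \right)} \right)} - 68\right)\right) 9 = \left(74 + \left(6 \left(-7\right) - 68\right)\right) 9 = \left(74 - 110\right) 9 = \left(-36\right) 9 = -324$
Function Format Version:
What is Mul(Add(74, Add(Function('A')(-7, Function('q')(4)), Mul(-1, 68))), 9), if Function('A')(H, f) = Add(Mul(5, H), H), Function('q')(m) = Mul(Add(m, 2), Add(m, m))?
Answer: -324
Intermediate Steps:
Function('q')(m) = Mul(2, m, Add(2, m)) (Function('q')(m) = Mul(Add(2, m), Mul(2, m)) = Mul(2, m, Add(2, m)))
Function('A')(H, f) = Mul(6, H)
Mul(Add(74, Add(Function('A')(-7, Function('q')(4)), Mul(-1, 68))), 9) = Mul(Add(74, Add(Mul(6, -7), Mul(-1, 68))), 9) = Mul(Add(74, Add(-42, -68)), 9) = Mul(Add(74, -110), 9) = Mul(-36, 9) = -324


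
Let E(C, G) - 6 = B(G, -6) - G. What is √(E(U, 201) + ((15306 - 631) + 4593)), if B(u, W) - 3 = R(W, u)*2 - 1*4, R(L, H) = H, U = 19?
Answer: √19474 ≈ 139.55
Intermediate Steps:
B(u, W) = -1 + 2*u (B(u, W) = 3 + (u*2 - 1*4) = 3 + (2*u - 4) = 3 + (-4 + 2*u) = -1 + 2*u)
E(C, G) = 5 + G (E(C, G) = 6 + ((-1 + 2*G) - G) = 6 + (-1 + G) = 5 + G)
√(E(U, 201) + ((15306 - 631) + 4593)) = √((5 + 201) + ((15306 - 631) + 4593)) = √(206 + (14675 + 4593)) = √(206 + 19268) = √19474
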